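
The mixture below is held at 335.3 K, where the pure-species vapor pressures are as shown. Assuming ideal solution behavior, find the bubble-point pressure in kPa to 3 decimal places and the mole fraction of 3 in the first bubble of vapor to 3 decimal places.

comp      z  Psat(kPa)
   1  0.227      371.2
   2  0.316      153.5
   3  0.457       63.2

At the bubble point ψ → 0, so ΣzᵢKᵢ = 1 with Kᵢ = Pᵢˢᵃᵗ/P ⇒ P = ΣzᵢPᵢˢᵃᵗ.
P = 0.227·371.2 + 0.316·153.5 + 0.457·63.2 = 161.651 kPa
yᵢ = zᵢPᵢˢᵃᵗ/P ⇒ y_3 = 0.457·63.2/161.651 = 0.179

Pbub = 161.651 kPa, y_3 = 0.179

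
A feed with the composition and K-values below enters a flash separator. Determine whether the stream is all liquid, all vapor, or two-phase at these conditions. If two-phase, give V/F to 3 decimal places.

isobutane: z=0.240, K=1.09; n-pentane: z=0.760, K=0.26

all liquid

ΣzᵢKᵢ = 0.459; Σzᵢ/Kᵢ = 3.143.
Since ΣzᵢKᵢ < 1 the mixture is below its bubble point — single liquid phase.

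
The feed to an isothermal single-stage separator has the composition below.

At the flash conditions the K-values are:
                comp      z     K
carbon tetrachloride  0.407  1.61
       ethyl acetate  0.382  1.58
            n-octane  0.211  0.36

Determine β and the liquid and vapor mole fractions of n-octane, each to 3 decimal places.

β = 0.878, x_n-octane = 0.482, y_n-octane = 0.173

Iterate (Newton) starting at β = 0.5:
  β = 0.500: g = 0.1634, g' = -0.353 → β = 0.963
  β = 0.963: g = -0.0533, g' = -0.700 → β = 0.887
  β = 0.887: g = -0.0048, g' = -0.582 → β = 0.878
Converged at β = 0.878.
Compositions from xᵢ = zᵢ/(1+β(Kᵢ−1)), yᵢ = Kᵢxᵢ:
  carbon tetrachloride: x = 0.265, y = 0.427
  ethyl acetate: x = 0.253, y = 0.400
  n-octane: x = 0.482, y = 0.173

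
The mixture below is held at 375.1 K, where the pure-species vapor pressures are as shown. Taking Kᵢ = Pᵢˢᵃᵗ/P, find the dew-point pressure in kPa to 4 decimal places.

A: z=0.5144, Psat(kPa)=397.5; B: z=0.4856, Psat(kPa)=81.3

At the dew point ψ → 1, so Σzᵢ/Kᵢ = 1 with Kᵢ = Pᵢˢᵃᵗ/P ⇒ 1/P = Σzᵢ/Pᵢˢᵃᵗ.
1/P = 0.5144/397.5 + 0.4856/81.3 = 0.0072670 ⇒ P = 137.6078 kPa

Pdew = 137.6078 kPa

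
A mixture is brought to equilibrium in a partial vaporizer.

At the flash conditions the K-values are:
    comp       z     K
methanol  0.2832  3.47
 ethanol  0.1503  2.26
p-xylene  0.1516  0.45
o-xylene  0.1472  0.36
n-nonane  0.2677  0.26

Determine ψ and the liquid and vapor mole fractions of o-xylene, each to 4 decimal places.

Material balance + equilibrium reduce to Σ zᵢ(Kᵢ−1)/(1+ψ(Kᵢ−1)) = 0.
g(0) = ΣzᵢKᵢ − 1 = 0.5132 and g(1) = 1 − Σzᵢ/Kᵢ = -0.9235, so a root lies in (0, 1).
Iterate (Newton) starting at ψ = 0.68:
  ψ = 0.6800: g = -0.33570, g' = -1.2098 → ψ = 0.4025
  ψ = 0.4025: g = -0.03971, g' = -1.0219 → ψ = 0.3637
  ψ = 0.3637: g = 0.00032, g' = -1.0402 → ψ = 0.3640
Converged at ψ = 0.3640.
Compositions from xᵢ = zᵢ/(1+ψ(Kᵢ−1)), yᵢ = Kᵢxᵢ:
  methanol: x = 0.1491, y = 0.5175
  ethanol: x = 0.1030, y = 0.2329
  p-xylene: x = 0.1895, y = 0.0853
  o-xylene: x = 0.1919, y = 0.0691
  n-nonane: x = 0.3664, y = 0.0953

ψ = 0.3640, x_o-xylene = 0.1919, y_o-xylene = 0.0691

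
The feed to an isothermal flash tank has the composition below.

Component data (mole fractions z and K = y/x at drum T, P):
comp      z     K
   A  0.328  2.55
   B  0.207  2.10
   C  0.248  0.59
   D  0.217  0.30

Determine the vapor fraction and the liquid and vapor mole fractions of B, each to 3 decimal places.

Let ψ = V/F and solve Σ zᵢ(Kᵢ−1)/(1+ψ(Kᵢ−1)) = 0.
Check two-phase: ΣzᵢKᵢ = 1.483 > 1 and Σzᵢ/Kᵢ = 1.371 > 1, so g(0) = 0.483 > 0 and g(1) = -0.371 < 0.
Newton–Raphson from ψ = 0.34:
  ψ = 0.340: g = 0.1812, g' = -0.710 → ψ = 0.595
  ψ = 0.595: g = 0.0072, g' = -0.690 → ψ = 0.606
Converged at ψ = 0.606.
Compositions from xᵢ = zᵢ/(1+ψ(Kᵢ−1)), yᵢ = Kᵢxᵢ:
  A: x = 0.169, y = 0.431
  B: x = 0.124, y = 0.261
  C: x = 0.330, y = 0.195
  D: x = 0.377, y = 0.113

ψ = 0.606, x_B = 0.124, y_B = 0.261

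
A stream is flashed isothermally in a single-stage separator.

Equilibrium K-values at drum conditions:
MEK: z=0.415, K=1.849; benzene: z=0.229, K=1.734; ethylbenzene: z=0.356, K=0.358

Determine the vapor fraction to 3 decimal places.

Rachford–Rice: g(ψ) = Σ zᵢ(Kᵢ−1)/(1+ψ(Kᵢ−1)) = 0.
Check two-phase: ΣzᵢKᵢ = 1.292 > 1 and Σzᵢ/Kᵢ = 1.351 > 1, so g(0) = 0.292 > 0 and g(1) = -0.351 < 0.
Newton–Raphson from ψ = 0.5:
  ψ = 0.500: g = 0.0337, g' = -0.532 → ψ = 0.563
  ψ = 0.563: g = -0.0008, g' = -0.559 → ψ = 0.562
Converged at ψ = 0.562.

ψ = 0.562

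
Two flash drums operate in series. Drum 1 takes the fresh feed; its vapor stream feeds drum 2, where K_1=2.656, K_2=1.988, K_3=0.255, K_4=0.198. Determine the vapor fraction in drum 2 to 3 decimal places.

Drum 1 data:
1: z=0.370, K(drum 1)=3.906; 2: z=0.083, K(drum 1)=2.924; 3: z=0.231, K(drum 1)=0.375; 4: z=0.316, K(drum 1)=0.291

Drum 1:
Newton iteration, ψ₁⁰ = 0.5:
  ψ₁ = 0.500: g = -0.0374, g' = -1.171 → ψ₁ = 0.468
Converged at ψ₁ = 0.468.
Drum-1 compositions:
  1: x = 0.157, y = 0.612
  2: x = 0.044, y = 0.128
  3: x = 0.327, y = 0.122
  4: x = 0.473, y = 0.138
Drum-2 feed = drum-1 vapor: z₂ = (0.6122, 0.1277, 0.1225, 0.1377).
Drum 2:
Let ψ₂ = V/F and solve Σ zᵢ(Kᵢ−1)/(1+ψ₂(Kᵢ−1)) = 0.
Check two-phase: ΣzᵢKᵢ = 1.938 > 1 and Σzᵢ/Kᵢ = 1.470 > 1, so g(0) = 0.938 > 0 and g(1) = -0.470 < 0.
Iterate (Newton) starting at ψ₂ = 0.65:
  ψ₂ = 0.650: g = 0.1576, g' = -1.078 → ψ₂ = 0.796
  ψ₂ = 0.796: g = -0.0218, g' = -1.440 → ψ₂ = 0.781
Converged at ψ₂ = 0.781.
  1: x = 0.267, y = 0.709
  2: x = 0.072, y = 0.143
  3: x = 0.293, y = 0.075
  4: x = 0.368, y = 0.073

V/F (drum 2) = 0.781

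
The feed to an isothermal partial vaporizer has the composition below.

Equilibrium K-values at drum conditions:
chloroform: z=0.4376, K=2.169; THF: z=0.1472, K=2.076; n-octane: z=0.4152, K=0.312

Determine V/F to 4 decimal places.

V/F = 0.4874

Rachford–Rice: g(V/F) = Σ zᵢ(Kᵢ−1)/(1+V/F(Kᵢ−1)) = 0.
g(0) = ΣzᵢKᵢ − 1 = 0.3843 and g(1) = 1 − Σzᵢ/Kᵢ = -0.6034, so a root lies in (0, 1).
Newton iteration, V/F⁰ = 0.5:
  V/F = 0.5000: g = -0.00962, g' = -0.7669 → V/F = 0.4875
  V/F = 0.4875: g = -0.00004, g' = -0.7609 → V/F = 0.4874
Converged at V/F = 0.4874.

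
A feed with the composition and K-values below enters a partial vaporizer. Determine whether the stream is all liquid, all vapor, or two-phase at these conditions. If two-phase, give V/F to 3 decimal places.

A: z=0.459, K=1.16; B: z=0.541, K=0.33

ΣzᵢKᵢ = 0.711; Σzᵢ/Kᵢ = 2.035.
Since ΣzᵢKᵢ < 1 the mixture is below its bubble point — single liquid phase.

all liquid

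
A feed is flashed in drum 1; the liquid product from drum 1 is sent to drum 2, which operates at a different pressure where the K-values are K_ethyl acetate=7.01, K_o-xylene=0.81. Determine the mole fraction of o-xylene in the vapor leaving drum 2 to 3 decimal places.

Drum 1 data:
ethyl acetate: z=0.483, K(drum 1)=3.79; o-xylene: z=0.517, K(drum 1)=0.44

y_o-xylene (drum 2) = 0.785

Drum 1:
Rachford–Rice: g(ψ₁) = Σ zᵢ(Kᵢ−1)/(1+ψ₁(Kᵢ−1)) = 0.
g(0) = ΣzᵢKᵢ − 1 = 1.058 and g(1) = 1 − Σzᵢ/Kᵢ = -0.302, so a root lies in (0, 1).
Binary case is linear: z₁(K₁−1)(1+ψ₁(K₂−1)) + z₂(K₂−1)(1+ψ₁(K₁−1)) = 0
⇒ ψ₁ = [z₁(K₁−1)+z₂(K₂−1)] / [−(K₁−1)(K₂−1)] = 1.0580/1.5624 = 0.677
Drum-1 compositions:
  ethyl acetate: x = 0.167, y = 0.634
  o-xylene: x = 0.833, y = 0.366
Drum-2 feed = drum-1 liquid: z₂ = (0.1672, 0.8328).
Drum 2:
Binary case is linear: z₁(K₁−1)(1+ψ₂(K₂−1)) + z₂(K₂−1)(1+ψ₂(K₁−1)) = 0
⇒ ψ₂ = [z₁(K₁−1)+z₂(K₂−1)] / [−(K₁−1)(K₂−1)] = 0.8464/1.1419 = 0.741
  ethyl acetate: x = 0.031, y = 0.215
  o-xylene: x = 0.969, y = 0.785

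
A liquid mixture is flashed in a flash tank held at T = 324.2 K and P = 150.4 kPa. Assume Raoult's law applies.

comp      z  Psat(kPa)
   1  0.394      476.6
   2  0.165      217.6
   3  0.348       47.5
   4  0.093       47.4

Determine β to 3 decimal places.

β = 0.512

Raoult's law: Kᵢ = Pᵢˢᵃᵗ/P = Pᵢˢᵃᵗ/150.4.
  K_1 = 476.6/150.4 = 3.16888, K_2 = 217.6/150.4 = 1.44681, K_3 = 47.5/150.4 = 0.31582, K_4 = 47.4/150.4 = 0.31516
Let β = V/F and solve Σ zᵢ(Kᵢ−1)/(1+β(Kᵢ−1)) = 0.
Feasibility: ΣzᵢKᵢ = 1.626, Σzᵢ/Kᵢ = 1.635 — both > 1, two phases present.
Newton iteration, β⁰ = 0.51:
  β = 0.510: g = 0.0022, g' = -0.927 → β = 0.512
Converged at β = 0.512.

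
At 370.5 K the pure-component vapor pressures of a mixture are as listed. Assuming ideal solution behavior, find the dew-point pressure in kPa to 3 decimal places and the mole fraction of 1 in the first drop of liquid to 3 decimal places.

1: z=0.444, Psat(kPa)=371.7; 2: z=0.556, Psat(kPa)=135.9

At the dew point ψ → 1, so Σzᵢ/Kᵢ = 1 with Kᵢ = Pᵢˢᵃᵗ/P ⇒ 1/P = Σzᵢ/Pᵢˢᵃᵗ.
1/P = 0.444/371.7 + 0.556/135.9 = 0.005286 ⇒ P = 189.188 kPa
xᵢ = zᵢP/Pᵢˢᵃᵗ ⇒ x_1 = 0.444·189.188/371.7 = 0.226

Pdew = 189.188 kPa, x_1 = 0.226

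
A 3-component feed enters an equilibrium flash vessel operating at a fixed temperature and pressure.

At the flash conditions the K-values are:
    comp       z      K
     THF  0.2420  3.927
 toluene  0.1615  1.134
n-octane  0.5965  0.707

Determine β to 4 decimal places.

Let β = V/F and solve Σ zᵢ(Kᵢ−1)/(1+β(Kᵢ−1)) = 0.
Feasibility: ΣzᵢKᵢ = 1.5552, Σzᵢ/Kᵢ = 1.0477 — both > 1, two phases present.
Newton–Raphson from β = 0.5:
  β = 0.5000: g = 0.10304, g' = -0.4145 → β = 0.7486
  β = 0.7486: g = 0.01775, g' = -0.2900 → β = 0.8098
  β = 0.8098: g = 0.00054, g' = -0.2729 → β = 0.8118
Converged at β = 0.8118.

β = 0.8118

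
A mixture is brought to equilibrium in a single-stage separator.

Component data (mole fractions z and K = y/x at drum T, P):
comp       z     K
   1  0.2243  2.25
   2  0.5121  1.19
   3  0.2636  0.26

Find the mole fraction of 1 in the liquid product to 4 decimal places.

x_1 = 0.1495

Material balance + equilibrium reduce to Σ zᵢ(Kᵢ−1)/(1+ψ(Kᵢ−1)) = 0.
g(0) = ΣzᵢKᵢ − 1 = 0.1826 and g(1) = 1 − Σzᵢ/Kᵢ = -0.5439, so a root lies in (0, 1).
Newton–Raphson from ψ = 0.5:
  ψ = 0.5000: g = -0.04823, g' = -0.5118 → ψ = 0.4058
  ψ = 0.4058: g = -0.00241, g' = -0.4650 → ψ = 0.4006
Converged at ψ = 0.4006.
Compositions from xᵢ = zᵢ/(1+ψ(Kᵢ−1)), yᵢ = Kᵢxᵢ:
  1: x = 0.1495, y = 0.3363
  2: x = 0.4759, y = 0.5663
  3: x = 0.3747, y = 0.0974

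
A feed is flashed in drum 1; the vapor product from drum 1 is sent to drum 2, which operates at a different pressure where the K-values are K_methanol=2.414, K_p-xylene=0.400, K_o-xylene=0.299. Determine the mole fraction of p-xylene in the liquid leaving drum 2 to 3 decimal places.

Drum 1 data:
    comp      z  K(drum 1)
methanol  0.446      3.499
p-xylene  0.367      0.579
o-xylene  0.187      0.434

Drum 1:
Rachford–Rice: g(ψ₁) = Σ zᵢ(Kᵢ−1)/(1+ψ₁(Kᵢ−1)) = 0.
g(0) = ΣzᵢKᵢ − 1 = 0.854 and g(1) = 1 − Σzᵢ/Kᵢ = -0.192, so a root lies in (0, 1).
Newton–Raphson from ψ₁ = 0.42:
  ψ₁ = 0.420: g = 0.2173, g' = -0.862 → ψ₁ = 0.672
  ψ₁ = 0.672: g = 0.0297, g' = -0.671 → ψ₁ = 0.716
  ψ₁ = 0.716: g = 0.0002, g' = -0.661 → ψ₁ = 0.717
Converged at ψ₁ = 0.717.
Drum-1 compositions:
  methanol: x = 0.160, y = 0.559
  p-xylene: x = 0.526, y = 0.304
  o-xylene: x = 0.315, y = 0.137
Drum-2 feed = drum-1 vapor: z₂ = (0.5591, 0.3043, 0.1365).
Drum 2:
Newton–Raphson from ψ₂ = 0.48:
  ψ₂ = 0.480: g = 0.0703, g' = -0.765 → ψ₂ = 0.572
  ψ₂ = 0.572: g = -0.0006, g' = -0.783 → ψ₂ = 0.571
Converged at ψ₂ = 0.571.
  methanol: x = 0.309, y = 0.747
  p-xylene: x = 0.463, y = 0.185
  o-xylene: x = 0.228, y = 0.068

x_p-xylene (drum 2) = 0.463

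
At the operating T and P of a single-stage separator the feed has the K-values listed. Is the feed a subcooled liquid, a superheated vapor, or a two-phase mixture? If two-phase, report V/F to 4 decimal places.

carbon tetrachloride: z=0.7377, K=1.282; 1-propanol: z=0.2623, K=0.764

superheated vapor

ΣzᵢKᵢ = 1.1461; Σzᵢ/Kᵢ = 0.9188.
Since Σzᵢ/Kᵢ < 1 the mixture is above its dew point — single vapor phase.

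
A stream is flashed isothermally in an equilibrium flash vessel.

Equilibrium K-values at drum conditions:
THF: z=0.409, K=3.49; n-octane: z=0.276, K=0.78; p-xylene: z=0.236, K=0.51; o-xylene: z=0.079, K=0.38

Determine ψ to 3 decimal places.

Rachford–Rice: g(ψ) = Σ zᵢ(Kᵢ−1)/(1+ψ(Kᵢ−1)) = 0.
Check two-phase: ΣzᵢKᵢ = 1.793 > 1 and Σzᵢ/Kᵢ = 1.142 > 1, so g(0) = 0.793 > 0 and g(1) = -0.142 < 0.
Iterate (Newton) starting at ψ = 0.5:
  ψ = 0.500: g = 0.1613, g' = -0.683 → ψ = 0.736
  ψ = 0.736: g = 0.0161, g' = -0.576 → ψ = 0.764
Converged at ψ = 0.764.

ψ = 0.764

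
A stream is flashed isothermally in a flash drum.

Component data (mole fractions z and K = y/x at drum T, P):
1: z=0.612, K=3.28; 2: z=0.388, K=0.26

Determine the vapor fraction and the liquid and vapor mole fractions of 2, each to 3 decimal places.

ψ = 0.657, x_2 = 0.755, y_2 = 0.196

Material balance + equilibrium reduce to Σ zᵢ(Kᵢ−1)/(1+ψ(Kᵢ−1)) = 0.
g(0) = ΣzᵢKᵢ − 1 = 1.108 and g(1) = 1 − Σzᵢ/Kᵢ = -0.679, so a root lies in (0, 1).
Binary case is linear: z₁(K₁−1)(1+ψ(K₂−1)) + z₂(K₂−1)(1+ψ(K₁−1)) = 0
⇒ ψ = [z₁(K₁−1)+z₂(K₂−1)] / [−(K₁−1)(K₂−1)] = 1.1082/1.6872 = 0.657
Compositions from xᵢ = zᵢ/(1+ψ(Kᵢ−1)), yᵢ = Kᵢxᵢ:
  1: x = 0.245, y = 0.804
  2: x = 0.755, y = 0.196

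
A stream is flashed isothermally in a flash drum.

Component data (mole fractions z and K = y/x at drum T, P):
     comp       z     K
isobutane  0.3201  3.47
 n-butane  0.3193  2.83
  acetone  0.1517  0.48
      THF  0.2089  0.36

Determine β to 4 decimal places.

Rachford–Rice: g(β) = Σ zᵢ(Kᵢ−1)/(1+β(Kᵢ−1)) = 0.
Feasibility: ΣzᵢKᵢ = 2.1624, Σzᵢ/Kᵢ = 1.1014 — both > 1, two phases present.
Newton–Raphson from β = 0.44:
  β = 0.4400: g = 0.41418, g' = -1.0113 → β = 0.8495
  β = 0.8495: g = 0.04961, g' = -0.9099 → β = 0.9040
  β = 0.9040: g = -0.00144, g' = -0.9665 → β = 0.9026
Converged at β = 0.9026.

β = 0.9026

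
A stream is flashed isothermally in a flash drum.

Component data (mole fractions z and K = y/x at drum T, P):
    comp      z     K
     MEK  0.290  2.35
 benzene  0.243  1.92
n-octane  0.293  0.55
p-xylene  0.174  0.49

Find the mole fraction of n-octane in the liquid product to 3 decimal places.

Material balance + equilibrium reduce to Σ zᵢ(Kᵢ−1)/(1+β(Kᵢ−1)) = 0.
Check two-phase: ΣzᵢKᵢ = 1.394 > 1 and Σzᵢ/Kᵢ = 1.138 > 1, so g(0) = 0.394 > 0 and g(1) = -0.138 < 0.
Newton–Raphson from β = 0.42:
  β = 0.420: g = 0.1356, g' = -0.486 → β = 0.699
  β = 0.699: g = 0.0072, g' = -0.452 → β = 0.715
Converged at β = 0.715.
Compositions from xᵢ = zᵢ/(1+β(Kᵢ−1)), yᵢ = Kᵢxᵢ:
  MEK: x = 0.148, y = 0.347
  benzene: x = 0.147, y = 0.281
  n-octane: x = 0.432, y = 0.238
  p-xylene: x = 0.274, y = 0.134

x_n-octane = 0.432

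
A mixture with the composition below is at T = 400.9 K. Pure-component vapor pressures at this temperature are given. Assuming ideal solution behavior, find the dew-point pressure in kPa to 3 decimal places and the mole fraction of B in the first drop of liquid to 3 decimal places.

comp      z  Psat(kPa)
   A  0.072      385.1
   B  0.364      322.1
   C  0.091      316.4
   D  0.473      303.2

Pdew = 315.987 kPa, x_B = 0.357

At the dew point ψ → 1, so Σzᵢ/Kᵢ = 1 with Kᵢ = Pᵢˢᵃᵗ/P ⇒ 1/P = Σzᵢ/Pᵢˢᵃᵗ.
1/P = 0.072/385.1 + 0.364/322.1 + 0.091/316.4 + 0.473/303.2 = 0.003165 ⇒ P = 315.987 kPa
xᵢ = zᵢP/Pᵢˢᵃᵗ ⇒ x_B = 0.364·315.987/322.1 = 0.357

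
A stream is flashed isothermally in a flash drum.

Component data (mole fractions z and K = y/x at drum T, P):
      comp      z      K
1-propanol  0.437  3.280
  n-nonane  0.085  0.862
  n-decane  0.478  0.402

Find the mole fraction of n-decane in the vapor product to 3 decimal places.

Rachford–Rice: g(β) = Σ zᵢ(Kᵢ−1)/(1+β(Kᵢ−1)) = 0.
g(0) = ΣzᵢKᵢ − 1 = 0.699 and g(1) = 1 − Σzᵢ/Kᵢ = -0.421, so a root lies in (0, 1).
Newton–Raphson from β = 0.5:
  β = 0.500: g = 0.0452, g' = -0.846 → β = 0.553
  β = 0.553: g = 0.0005, g' = -0.828 → β = 0.554
Converged at β = 0.554.
Compositions from xᵢ = zᵢ/(1+β(Kᵢ−1)), yᵢ = Kᵢxᵢ:
  1-propanol: x = 0.193, y = 0.633
  n-nonane: x = 0.092, y = 0.079
  n-decane: x = 0.715, y = 0.287

y_n-decane = 0.287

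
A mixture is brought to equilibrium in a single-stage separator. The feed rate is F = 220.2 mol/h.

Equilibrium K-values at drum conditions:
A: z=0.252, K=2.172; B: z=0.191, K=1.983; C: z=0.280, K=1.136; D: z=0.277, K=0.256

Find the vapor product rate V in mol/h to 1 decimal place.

V = 117.0 mol/h

Newton iteration, ψ⁰ = 0.5:
  ψ = 0.500: g = 0.0196, g' = -0.614 → ψ = 0.532
  ψ = 0.532: g = -0.0003, g' = -0.635 → ψ = 0.531
Converged at ψ = 0.531.
Then V = ψ·F = 0.5314·220.2 = 117.0 mol/h and L = F − V = 103.2 mol/h.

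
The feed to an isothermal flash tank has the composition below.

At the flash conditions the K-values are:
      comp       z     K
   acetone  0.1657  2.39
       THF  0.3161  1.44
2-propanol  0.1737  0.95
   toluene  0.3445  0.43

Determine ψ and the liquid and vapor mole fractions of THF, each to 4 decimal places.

Rachford–Rice: g(ψ) = Σ zᵢ(Kᵢ−1)/(1+ψ(Kᵢ−1)) = 0.
Feasibility: ΣzᵢKᵢ = 1.1644, Σzᵢ/Kᵢ = 1.2728 — both > 1, two phases present.
Newton–Raphson from ψ = 0.5:
  ψ = 0.5000: g = -0.03366, g' = -0.3719 → ψ = 0.4095
  ψ = 0.4095: g = -0.00040, g' = -0.3649 → ψ = 0.4084
Converged at ψ = 0.4084.
Compositions from xᵢ = zᵢ/(1+ψ(Kᵢ−1)), yᵢ = Kᵢxᵢ:
  acetone: x = 0.1057, y = 0.2526
  THF: x = 0.2679, y = 0.3858
  2-propanol: x = 0.1773, y = 0.1685
  toluene: x = 0.4490, y = 0.1931

ψ = 0.4084, x_THF = 0.2679, y_THF = 0.3858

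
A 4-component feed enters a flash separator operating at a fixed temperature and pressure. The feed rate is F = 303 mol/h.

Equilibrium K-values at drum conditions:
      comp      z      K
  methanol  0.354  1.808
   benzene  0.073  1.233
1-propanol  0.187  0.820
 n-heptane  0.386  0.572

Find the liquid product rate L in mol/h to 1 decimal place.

Material balance + equilibrium reduce to Σ zᵢ(Kᵢ−1)/(1+ψ(Kᵢ−1)) = 0.
Feasibility: ΣzᵢKᵢ = 1.104, Σzᵢ/Kᵢ = 1.158 — both > 1, two phases present.
Newton–Raphson from ψ = 0.49:
  ψ = 0.490: g = -0.0258, g' = -0.242 → ψ = 0.384
Converged at ψ = 0.384.
Then V = ψ·F = 0.3842·303 = 116.4 mol/h and L = F − V = 186.6 mol/h.

L = 186.6 mol/h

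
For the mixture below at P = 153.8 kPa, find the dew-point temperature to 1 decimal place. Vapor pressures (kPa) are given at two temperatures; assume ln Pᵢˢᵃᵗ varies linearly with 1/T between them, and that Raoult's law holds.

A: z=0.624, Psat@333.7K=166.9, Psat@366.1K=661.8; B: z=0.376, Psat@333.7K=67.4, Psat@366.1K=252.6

T = 341.8 K

Dew-point temperature: Σzᵢ·P/Pᵢˢᵃᵗ(T) = 1. Interpolate ln Pᵢˢᵃᵗ = aᵢ + bᵢ/T.
  T = 333.7 K: ΣzᵢP/Pᵢˢᵃᵗ = 1.4330
  T = 366.1 K: ΣzᵢP/Pᵢˢᵃᵗ = 0.3739
  T = 349.9 K: ΣzᵢP/Pᵢˢᵃᵗ = 0.7096
  T = 341.8 K: ΣzᵢP/Pᵢˢᵃᵗ = 1.0000
  T = 337.8 K: ΣzᵢP/Pᵢˢᵃᵗ = 1.1918
  T = 339.8 K: ΣzᵢP/Pᵢˢᵃᵗ = 1.0911
Interpolating between 339.8 K and 341.8 K gives T ≈ 341.8 K.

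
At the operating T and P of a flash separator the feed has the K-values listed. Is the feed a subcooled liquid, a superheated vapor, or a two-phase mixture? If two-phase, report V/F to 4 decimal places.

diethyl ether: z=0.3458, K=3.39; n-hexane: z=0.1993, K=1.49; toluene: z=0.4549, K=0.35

ΣzᵢKᵢ = 1.6284; Σzᵢ/Kᵢ = 1.5355.
Both exceed 1, so a two-phase solution exists.
Material balance + equilibrium reduce to Σ zᵢ(Kᵢ−1)/(1+ψ(Kᵢ−1)) = 0.
Newton iteration, ψ⁰ = 0.3:
  ψ = 0.3000: g = 0.19917, g' = -1.0030 → ψ = 0.4986
  ψ = 0.4986: g = 0.01813, g' = -0.8628 → ψ = 0.5196
Converged at ψ = 0.5196.

two-phase, V/F = 0.5196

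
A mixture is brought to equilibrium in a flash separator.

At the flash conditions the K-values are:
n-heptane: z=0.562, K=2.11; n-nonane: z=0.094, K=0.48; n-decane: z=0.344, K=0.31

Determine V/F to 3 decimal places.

V/F = 0.461

Newton iteration, V/F⁰ = 0.37:
  V/F = 0.370: g = 0.0629, g' = -0.682 → V/F = 0.462
  V/F = 0.462: g = -0.0006, g' = -0.700 → V/F = 0.461
Converged at V/F = 0.461.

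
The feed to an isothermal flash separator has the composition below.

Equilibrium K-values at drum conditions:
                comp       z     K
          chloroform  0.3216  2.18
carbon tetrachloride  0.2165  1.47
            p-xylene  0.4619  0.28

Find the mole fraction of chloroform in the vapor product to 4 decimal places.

y_chloroform = 0.5579

Iterate (Newton) starting at β = 0.5:
  β = 0.5000: g = -0.19857, g' = -0.7931 → β = 0.2496
  β = 0.2496: g = -0.02122, g' = -0.6614 → β = 0.2175
Converged at β = 0.2175.
Compositions from xᵢ = zᵢ/(1+β(Kᵢ−1)), yᵢ = Kᵢxᵢ:
  chloroform: x = 0.2559, y = 0.5579
  carbon tetrachloride: x = 0.1964, y = 0.2887
  p-xylene: x = 0.5477, y = 0.1533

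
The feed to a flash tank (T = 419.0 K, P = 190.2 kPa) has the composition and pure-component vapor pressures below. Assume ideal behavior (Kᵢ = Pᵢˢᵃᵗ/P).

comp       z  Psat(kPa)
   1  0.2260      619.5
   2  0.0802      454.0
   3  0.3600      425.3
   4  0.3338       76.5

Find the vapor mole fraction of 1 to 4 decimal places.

Raoult's law: Kᵢ = Pᵢˢᵃᵗ/P = Pᵢˢᵃᵗ/190.2.
  K_1 = 619.5/190.2 = 3.257098, K_2 = 454.0/190.2 = 2.386961, K_3 = 425.3/190.2 = 2.236067, K_4 = 76.5/190.2 = 0.402208
Newton–Raphson from β = 0.5:
  β = 0.5000: g = 0.29574, g' = -0.7607 → β = 0.8888
  β = 0.8888: g = 0.00581, g' = -0.8263 → β = 0.8958
Converged at β = 0.8958.
Compositions from xᵢ = zᵢ/(1+β(Kᵢ−1)), yᵢ = Kᵢxᵢ:
  1: x = 0.0748, y = 0.2436
  2: x = 0.0358, y = 0.0854
  3: x = 0.1708, y = 0.3820
  4: x = 0.7186, y = 0.2890

y_1 = 0.2436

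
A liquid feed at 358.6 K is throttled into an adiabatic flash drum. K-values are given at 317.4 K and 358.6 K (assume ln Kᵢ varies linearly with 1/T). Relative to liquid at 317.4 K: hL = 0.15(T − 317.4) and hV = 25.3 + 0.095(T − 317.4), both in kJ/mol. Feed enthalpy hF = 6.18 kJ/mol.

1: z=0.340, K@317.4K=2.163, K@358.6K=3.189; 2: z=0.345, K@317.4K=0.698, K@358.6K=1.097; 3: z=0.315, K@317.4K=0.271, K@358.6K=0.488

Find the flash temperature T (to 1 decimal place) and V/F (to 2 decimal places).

T = 323.6 K, V/F = 0.21

Adiabatic flash: solve Rachford–Rice at each trial T, then check hF = ψ·hV(T) + (1−ψ)·hL(T).
  T = 317.4 K: K = (2.163, 0.698, 0.271), RR gives ψ = 0.098, H_out = 2.492 kJ/mol
  T = 358.6 K: K = (3.189, 1.097, 0.488), RR gives ψ = 0.862, H_out = 26.035 kJ/mol
  T = 338.0 K: K = (2.658, 0.887, 0.370), RR gives ψ = 0.459, H_out = 14.182 kJ/mol
  T = 327.7 K: K = (2.405, 0.790, 0.318), RR gives ψ = 0.281, H_out = 8.491 kJ/mol
  T = 322.5 K: K = (2.282, 0.743, 0.294), RR gives ψ = 0.190, H_out = 5.529 kJ/mol
  T = 325.1 K: K = (2.343, 0.766, 0.306), RR gives ψ = 0.236, H_out = 7.023 kJ/mol
  T = 323.8 K: K = (2.312, 0.754, 0.300), RR gives ψ = 0.213, H_out = 6.280 kJ/mol
Linear interpolation between T = 322.5 (H_out = 5.529) and T = 323.8 (H_out = 6.280) on hF = 6.18 gives T ≈ 323.6 K, at which ψ = 0.21.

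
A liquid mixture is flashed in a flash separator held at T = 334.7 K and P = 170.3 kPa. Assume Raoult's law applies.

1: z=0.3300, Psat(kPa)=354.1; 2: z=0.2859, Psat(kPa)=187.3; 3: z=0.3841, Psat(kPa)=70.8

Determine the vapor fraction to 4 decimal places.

Raoult's law: Kᵢ = Pᵢˢᵃᵗ/P = Pᵢˢᵃᵗ/170.3.
  K_1 = 354.1/170.3 = 2.079272, K_2 = 187.3/170.3 = 1.099824, K_3 = 70.8/170.3 = 0.415737
Iterate (Newton) starting at ψ = 0.5:
  ψ = 0.5000: g = -0.05852, g' = -0.4264 → ψ = 0.3628
  ψ = 0.3628: g = -0.00128, g' = -0.4123 → ψ = 0.3597
Converged at ψ = 0.3597.

ψ = 0.3597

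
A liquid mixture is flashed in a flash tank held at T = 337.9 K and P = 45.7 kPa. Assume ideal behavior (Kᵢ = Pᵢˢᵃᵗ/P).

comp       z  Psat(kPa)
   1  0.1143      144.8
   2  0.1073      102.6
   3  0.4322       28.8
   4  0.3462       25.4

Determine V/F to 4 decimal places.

Raoult's law: Kᵢ = Pᵢˢᵃᵗ/P = Pᵢˢᵃᵗ/45.7.
  K_1 = 144.8/45.7 = 3.168490, K_2 = 102.6/45.7 = 2.245077, K_3 = 28.8/45.7 = 0.630197, K_4 = 25.4/45.7 = 0.555799
Rachford–Rice: g(V/F) = Σ zᵢ(Kᵢ−1)/(1+V/F(Kᵢ−1)) = 0.
Feasibility: ΣzᵢKᵢ = 1.0678, Σzᵢ/Kᵢ = 1.3926 — both > 1, two phases present.
Iterate (Newton) starting at V/F = 0.5:
  V/F = 0.5000: g = -0.19252, g' = -0.3888 → V/F = 0.0048
  V/F = 0.0048: g = 0.06389, g' = -0.8188 → V/F = 0.0828
  V/F = 0.0828: g = 0.00669, g' = -0.6595 → V/F = 0.0930
  V/F = 0.0930: g = 0.00008, g' = -0.6436 → V/F = 0.0931
Converged at V/F = 0.0931.

V/F = 0.0931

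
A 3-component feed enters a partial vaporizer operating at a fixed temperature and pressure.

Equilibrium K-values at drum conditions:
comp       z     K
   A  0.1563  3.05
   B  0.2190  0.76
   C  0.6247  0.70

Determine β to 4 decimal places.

β = 0.1378

Let β = V/F and solve Σ zᵢ(Kᵢ−1)/(1+β(Kᵢ−1)) = 0.
Check two-phase: ΣzᵢKᵢ = 1.0804 > 1 and Σzᵢ/Kᵢ = 1.2318 > 1, so g(0) = 0.0804 > 0 and g(1) = -0.2318 < 0.
Newton iteration, β⁰ = 0.5:
  β = 0.5000: g = -0.12198, g' = -0.2543 → β = 0.0203
  β = 0.0203: g = 0.06623, g' = -0.6750 → β = 0.1184
  β = 0.1184: g = 0.00941, g' = -0.4991 → β = 0.1373
  β = 0.1373: g = 0.00023, g' = -0.4747 → β = 0.1378
Converged at β = 0.1378.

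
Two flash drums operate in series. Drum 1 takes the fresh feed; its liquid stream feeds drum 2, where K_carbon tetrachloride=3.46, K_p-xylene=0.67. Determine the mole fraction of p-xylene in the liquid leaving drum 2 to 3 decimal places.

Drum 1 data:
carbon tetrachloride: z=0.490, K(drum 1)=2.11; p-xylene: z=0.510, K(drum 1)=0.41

Drum 1:
Material balance + equilibrium reduce to Σ zᵢ(Kᵢ−1)/(1+ψ₁(Kᵢ−1)) = 0.
g(0) = ΣzᵢKᵢ − 1 = 0.243 and g(1) = 1 − Σzᵢ/Kᵢ = -0.476, so a root lies in (0, 1).
Binary case is linear: z₁(K₁−1)(1+ψ₁(K₂−1)) + z₂(K₂−1)(1+ψ₁(K₁−1)) = 0
⇒ ψ₁ = [z₁(K₁−1)+z₂(K₂−1)] / [−(K₁−1)(K₂−1)] = 0.2430/0.6549 = 0.371
Drum-1 compositions:
  carbon tetrachloride: x = 0.347, y = 0.732
  p-xylene: x = 0.653, y = 0.268
Drum-2 feed = drum-1 liquid: z₂ = (0.3471, 0.6529).
Drum 2:
Rachford–Rice: g(ψ₂) = Σ zᵢ(Kᵢ−1)/(1+ψ₂(Kᵢ−1)) = 0.
Check two-phase: ΣzᵢKᵢ = 1.638 > 1 and Σzᵢ/Kᵢ = 1.075 > 1, so g(0) = 0.638 > 0 and g(1) = -0.075 < 0.
Binary case is linear: z₁(K₁−1)(1+ψ₂(K₂−1)) + z₂(K₂−1)(1+ψ₂(K₁−1)) = 0
⇒ ψ₂ = [z₁(K₁−1)+z₂(K₂−1)] / [−(K₁−1)(K₂−1)] = 0.6383/0.8118 = 0.786
  carbon tetrachloride: x = 0.118, y = 0.409
  p-xylene: x = 0.882, y = 0.591

x_p-xylene (drum 2) = 0.882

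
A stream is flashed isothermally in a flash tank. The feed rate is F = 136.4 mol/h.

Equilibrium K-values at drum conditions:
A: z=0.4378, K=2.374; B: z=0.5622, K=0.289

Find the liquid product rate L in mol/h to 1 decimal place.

Let β = V/F and solve Σ zᵢ(Kᵢ−1)/(1+β(Kᵢ−1)) = 0.
Check two-phase: ΣzᵢKᵢ = 1.2018 > 1 and Σzᵢ/Kᵢ = 2.1297 > 1, so g(0) = 0.2018 > 0 and g(1) = -1.1297 < 0.
Binary case is linear: z₁(K₁−1)(1+β(K₂−1)) + z₂(K₂−1)(1+β(K₁−1)) = 0
⇒ β = [z₁(K₁−1)+z₂(K₂−1)] / [−(K₁−1)(K₂−1)] = 0.20181/0.97691 = 0.2066
Then V = β·F = 0.2066·136.4 = 28.2 mol/h and L = F − V = 108.2 mol/h.

L = 108.2 mol/h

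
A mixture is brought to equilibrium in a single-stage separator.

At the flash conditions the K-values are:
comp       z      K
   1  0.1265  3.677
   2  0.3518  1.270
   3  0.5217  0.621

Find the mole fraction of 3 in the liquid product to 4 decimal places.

Newton iteration, ψ⁰ = 0.5:
  ψ = 0.5000: g = -0.01545, g' = -0.2998 → ψ = 0.4484
  ψ = 0.4484: g = 0.00041, g' = -0.3164 → ψ = 0.4497
Converged at ψ = 0.4497.
Compositions from xᵢ = zᵢ/(1+ψ(Kᵢ−1)), yᵢ = Kᵢxᵢ:
  1: x = 0.0574, y = 0.2110
  2: x = 0.3137, y = 0.3984
  3: x = 0.6289, y = 0.3905

x_3 = 0.6289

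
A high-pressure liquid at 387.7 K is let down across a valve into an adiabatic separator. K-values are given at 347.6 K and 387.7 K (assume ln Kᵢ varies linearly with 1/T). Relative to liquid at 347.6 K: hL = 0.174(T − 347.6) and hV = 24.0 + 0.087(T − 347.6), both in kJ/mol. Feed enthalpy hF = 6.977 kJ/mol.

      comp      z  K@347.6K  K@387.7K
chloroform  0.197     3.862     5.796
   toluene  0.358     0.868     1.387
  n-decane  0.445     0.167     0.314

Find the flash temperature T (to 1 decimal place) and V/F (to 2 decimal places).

Adiabatic flash: solve Rachford–Rice at each trial T, then check hF = ψ·hV(T) + (1−ψ)·hL(T).
  T = 347.6 K: K = (3.862, 0.868, 0.167), RR gives ψ = 0.090, H_out = 2.156 kJ/mol
  T = 387.7 K: K = (5.796, 1.387, 0.314), RR gives ψ = 0.424, H_out = 15.674 kJ/mol
  T = 367.6 K: K = (4.781, 1.111, 0.233), RR gives ψ = 0.249, H_out = 9.027 kJ/mol
  T = 357.6 K: K = (4.310, 0.985, 0.198), RR gives ψ = 0.169, H_out = 5.650 kJ/mol
  T = 362.6 K: K = (4.543, 1.047, 0.215), RR gives ψ = 0.209, H_out = 7.349 kJ/mol
  T = 360.1 K: K = (4.426, 1.016, 0.206), RR gives ψ = 0.189, H_out = 6.503 kJ/mol
  T = 361.4 K: K = (4.486, 1.032, 0.211), RR gives ψ = 0.199, H_out = 6.943 kJ/mol
Linear interpolation between T = 361.4 (H_out = 6.943) and T = 362.6 (H_out = 7.349) on hF = 6.977 gives T ≈ 361.5 K, at which ψ = 0.20.

T = 361.5 K, V/F = 0.20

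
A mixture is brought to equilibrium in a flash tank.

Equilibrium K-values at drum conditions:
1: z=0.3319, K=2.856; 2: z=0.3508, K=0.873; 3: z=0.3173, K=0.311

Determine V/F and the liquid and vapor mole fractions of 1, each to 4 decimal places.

Newton–Raphson from V/F = 0.68:
  V/F = 0.6800: g = -0.18779, g' = -0.7635 → V/F = 0.4340
  V/F = 0.4340: g = -0.01787, g' = -0.6636 → V/F = 0.4071
  V/F = 0.4071: g = 0.00006, g' = -0.6682 → V/F = 0.4072
Converged at V/F = 0.4072.
Compositions from xᵢ = zᵢ/(1+V/F(Kᵢ−1)), yᵢ = Kᵢxᵢ:
  1: x = 0.1890, y = 0.5399
  2: x = 0.3699, y = 0.3229
  3: x = 0.4410, y = 0.1372

V/F = 0.4072, x_1 = 0.1890, y_1 = 0.5399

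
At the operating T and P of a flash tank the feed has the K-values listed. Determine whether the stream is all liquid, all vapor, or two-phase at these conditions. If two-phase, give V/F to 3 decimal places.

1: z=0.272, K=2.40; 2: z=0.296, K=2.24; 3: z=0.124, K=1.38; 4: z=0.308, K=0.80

all vapor

ΣzᵢKᵢ = 1.733; Σzᵢ/Kᵢ = 0.720.
Since Σzᵢ/Kᵢ < 1 the mixture is above its dew point — single vapor phase.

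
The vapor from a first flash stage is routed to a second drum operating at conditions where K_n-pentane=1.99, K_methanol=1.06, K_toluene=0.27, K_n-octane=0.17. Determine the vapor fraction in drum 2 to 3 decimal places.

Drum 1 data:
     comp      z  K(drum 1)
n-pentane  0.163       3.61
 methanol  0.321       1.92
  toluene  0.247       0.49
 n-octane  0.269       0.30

V/F (drum 2) = 0.248

Drum 1:
Newton–Raphson from ψ₁ = 0.58:
  ψ₁ = 0.580: g = -0.1341, g' = -0.794 → ψ₁ = 0.411
  ψ₁ = 0.411: g = -0.0043, g' = -0.764 → ψ₁ = 0.406
Converged at ψ₁ = 0.406.
Drum-1 compositions:
  n-pentane: x = 0.079, y = 0.286
  methanol: x = 0.234, y = 0.449
  toluene: x = 0.311, y = 0.153
  n-octane: x = 0.376, y = 0.113
Drum-2 feed = drum-1 vapor: z₂ = (0.2859, 0.4489, 0.1526, 0.1127).
Drum 2:
Material balance + equilibrium reduce to Σ zᵢ(Kᵢ−1)/(1+ψ₂(Kᵢ−1)) = 0.
Feasibility: ΣzᵢKᵢ = 1.105, Σzᵢ/Kᵢ = 1.795 — both > 1, two phases present.
Iterate (Newton) starting at ψ₂ = 0.53:
  ψ₂ = 0.530: g = -0.1370, g' = -0.586 → ψ₂ = 0.296
  ψ₂ = 0.296: g = -0.0209, g' = -0.438 → ψ₂ = 0.249
  ψ₂ = 0.249: g = -0.0003, g' = -0.427 → ψ₂ = 0.248
Converged at ψ₂ = 0.248.
  n-pentane: x = 0.230, y = 0.457
  methanol: x = 0.442, y = 0.469
  toluene: x = 0.186, y = 0.050
  n-octane: x = 0.142, y = 0.024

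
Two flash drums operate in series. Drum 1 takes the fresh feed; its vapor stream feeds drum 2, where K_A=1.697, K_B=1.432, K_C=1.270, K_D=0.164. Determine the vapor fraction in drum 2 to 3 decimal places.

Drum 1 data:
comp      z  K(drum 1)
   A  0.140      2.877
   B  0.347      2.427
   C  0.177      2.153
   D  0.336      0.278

V/F (drum 2) = 0.553

Drum 1:
Let ψ₁ = V/F and solve Σ zᵢ(Kᵢ−1)/(1+ψ₁(Kᵢ−1)) = 0.
g(0) = ΣzᵢKᵢ − 1 = 0.719 and g(1) = 1 − Σzᵢ/Kᵢ = -0.482, so a root lies in (0, 1).
Newton–Raphson from ψ₁ = 0.5:
  ψ₁ = 0.500: g = 0.1743, g' = -0.896 → ψ₁ = 0.695
  ψ₁ = 0.695: g = -0.0107, g' = -1.049 → ψ₁ = 0.685
  ψ₁ = 0.685: g = -0.0001, g' = -1.033 → ψ₁ = 0.684
Converged at ψ₁ = 0.684.
Drum-1 compositions:
  A: x = 0.061, y = 0.176
  B: x = 0.176, y = 0.426
  C: x = 0.099, y = 0.213
  D: x = 0.664, y = 0.185
Drum-2 feed = drum-1 vapor: z₂ = (0.1763, 0.4260, 0.2130, 0.1847).
Drum 2:
Rachford–Rice: g(ψ₂) = Σ zᵢ(Kᵢ−1)/(1+ψ₂(Kᵢ−1)) = 0.
Feasibility: ΣzᵢKᵢ = 1.210, Σzᵢ/Kᵢ = 1.695 — both > 1, two phases present.
Newton–Raphson from ψ₂ = 0.5:
  ψ₂ = 0.500: g = 0.0279, g' = -0.494 → ψ₂ = 0.556
  ψ₂ = 0.556: g = -0.0018, g' = -0.559 → ψ₂ = 0.553
Converged at ψ₂ = 0.553.
  A: x = 0.127, y = 0.216
  B: x = 0.344, y = 0.492
  C: x = 0.185, y = 0.235
  D: x = 0.344, y = 0.056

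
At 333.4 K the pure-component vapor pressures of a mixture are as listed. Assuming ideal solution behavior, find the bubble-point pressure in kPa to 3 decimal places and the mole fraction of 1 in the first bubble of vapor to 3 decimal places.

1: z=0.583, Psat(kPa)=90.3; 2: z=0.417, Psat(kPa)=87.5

At the bubble point ψ → 0, so ΣzᵢKᵢ = 1 with Kᵢ = Pᵢˢᵃᵗ/P ⇒ P = ΣzᵢPᵢˢᵃᵗ.
P = 0.583·90.3 + 0.417·87.5 = 89.132 kPa
yᵢ = zᵢPᵢˢᵃᵗ/P ⇒ y_1 = 0.583·90.3/89.132 = 0.591

Pbub = 89.132 kPa, y_1 = 0.591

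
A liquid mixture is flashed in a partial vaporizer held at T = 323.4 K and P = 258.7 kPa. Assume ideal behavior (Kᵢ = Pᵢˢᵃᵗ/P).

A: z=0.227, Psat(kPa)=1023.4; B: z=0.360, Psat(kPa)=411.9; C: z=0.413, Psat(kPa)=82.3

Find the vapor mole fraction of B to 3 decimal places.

Raoult's law: Kᵢ = Pᵢˢᵃᵗ/P = Pᵢˢᵃᵗ/258.7.
  K_A = 1023.4/258.7 = 3.95593, K_B = 411.9/258.7 = 1.59219, K_C = 82.3/258.7 = 0.31813
Newton iteration, V/F⁰ = 0.5:
  V/F = 0.500: g = 0.0080, g' = -0.840 → V/F = 0.509
Converged at V/F = 0.509.
Compositions from xᵢ = zᵢ/(1+V/F(Kᵢ−1)), yᵢ = Kᵢxᵢ:
  A: x = 0.091, y = 0.358
  B: x = 0.277, y = 0.440
  C: x = 0.633, y = 0.201

y_B = 0.440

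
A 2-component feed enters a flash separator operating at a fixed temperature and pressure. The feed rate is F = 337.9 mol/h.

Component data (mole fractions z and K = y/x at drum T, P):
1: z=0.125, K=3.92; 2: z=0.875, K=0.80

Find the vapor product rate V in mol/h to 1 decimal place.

V = 109.9 mol/h

Binary case is linear: z₁(K₁−1)(1+ψ(K₂−1)) + z₂(K₂−1)(1+ψ(K₁−1)) = 0
⇒ ψ = [z₁(K₁−1)+z₂(K₂−1)] / [−(K₁−1)(K₂−1)] = 0.1900/0.5840 = 0.325
Then V = ψ·F = 0.3253·337.9 = 109.9 mol/h and L = F − V = 228.0 mol/h.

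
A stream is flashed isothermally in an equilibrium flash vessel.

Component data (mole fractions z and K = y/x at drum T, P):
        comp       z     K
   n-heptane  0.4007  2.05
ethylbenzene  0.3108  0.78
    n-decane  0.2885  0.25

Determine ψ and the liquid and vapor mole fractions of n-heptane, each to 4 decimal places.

Rachford–Rice: g(ψ) = Σ zᵢ(Kᵢ−1)/(1+ψ(Kᵢ−1)) = 0.
g(0) = ΣzᵢKᵢ − 1 = 0.1360 and g(1) = 1 − Σzᵢ/Kᵢ = -0.7479, so a root lies in (0, 1).
Iterate (Newton) starting at ψ = 0.33:
  ψ = 0.3300: g = -0.04880, g' = -0.5477 → ψ = 0.2409
  ψ = 0.2409: g = -0.00049, g' = -0.5399 → ψ = 0.2400
Converged at ψ = 0.2400.
Compositions from xᵢ = zᵢ/(1+ψ(Kᵢ−1)), yᵢ = Kᵢxᵢ:
  n-heptane: x = 0.3201, y = 0.6561
  ethylbenzene: x = 0.3281, y = 0.2559
  n-decane: x = 0.3518, y = 0.0880

ψ = 0.2400, x_n-heptane = 0.3201, y_n-heptane = 0.6561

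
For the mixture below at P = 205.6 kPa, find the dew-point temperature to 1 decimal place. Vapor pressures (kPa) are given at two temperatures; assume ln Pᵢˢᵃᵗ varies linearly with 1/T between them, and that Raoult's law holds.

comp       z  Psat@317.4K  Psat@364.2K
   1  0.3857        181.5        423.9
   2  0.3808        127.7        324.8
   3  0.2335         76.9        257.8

T = 339.7 K

Dew-point temperature: Σzᵢ·P/Pᵢˢᵃᵗ(T) = 1. Interpolate ln Pᵢˢᵃᵗ = aᵢ + bᵢ/T.
  T = 317.4 K: ΣzᵢP/Pᵢˢᵃᵗ = 1.6743
  T = 364.2 K: ΣzᵢP/Pᵢˢᵃᵗ = 0.6143
  T = 340.8 K: ΣzᵢP/Pᵢˢᵃᵗ = 0.9771
  T = 329.1 K: ΣzᵢP/Pᵢˢᵃᵗ = 1.2658
  T = 335.0 K: ΣzᵢP/Pᵢˢᵃᵗ = 1.1082
  T = 337.9 K: ΣzᵢP/Pᵢˢᵃᵗ = 1.0399
Interpolating between 337.9 K and 340.8 K gives T ≈ 339.7 K.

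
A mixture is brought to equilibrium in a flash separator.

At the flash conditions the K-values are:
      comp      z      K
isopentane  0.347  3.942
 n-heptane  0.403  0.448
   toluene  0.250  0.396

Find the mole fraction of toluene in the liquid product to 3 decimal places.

x_toluene = 0.326

Let ψ = V/F and solve Σ zᵢ(Kᵢ−1)/(1+ψ(Kᵢ−1)) = 0.
g(0) = ΣzᵢKᵢ − 1 = 0.647 and g(1) = 1 − Σzᵢ/Kᵢ = -0.619, so a root lies in (0, 1).
Newton iteration, ψ⁰ = 0.5:
  ψ = 0.500: g = -0.1104, g' = -0.913 → ψ = 0.379
  ψ = 0.379: g = 0.0055, g' = -1.021 → ψ = 0.384
Converged at ψ = 0.384.
Compositions from xᵢ = zᵢ/(1+ψ(Kᵢ−1)), yᵢ = Kᵢxᵢ:
  isopentane: x = 0.163, y = 0.642
  n-heptane: x = 0.512, y = 0.229
  toluene: x = 0.326, y = 0.129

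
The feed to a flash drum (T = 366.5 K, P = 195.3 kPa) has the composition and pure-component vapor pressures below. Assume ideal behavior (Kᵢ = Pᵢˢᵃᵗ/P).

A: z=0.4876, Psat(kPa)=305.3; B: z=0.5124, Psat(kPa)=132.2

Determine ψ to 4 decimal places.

Raoult's law: Kᵢ = Pᵢˢᵃᵗ/P = Pᵢˢᵃᵗ/195.3.
  K_A = 305.3/195.3 = 1.563236, K_B = 132.2/195.3 = 0.676907
Rachford–Rice: g(ψ) = Σ zᵢ(Kᵢ−1)/(1+ψ(Kᵢ−1)) = 0.
g(0) = ΣzᵢKᵢ − 1 = 0.1091 and g(1) = 1 − Σzᵢ/Kᵢ = -0.0689, so a root lies in (0, 1).
Binary case is linear: z₁(K₁−1)(1+ψ(K₂−1)) + z₂(K₂−1)(1+ψ(K₁−1)) = 0
⇒ ψ = [z₁(K₁−1)+z₂(K₂−1)] / [−(K₁−1)(K₂−1)] = 0.10908/0.18198 = 0.5994

ψ = 0.5994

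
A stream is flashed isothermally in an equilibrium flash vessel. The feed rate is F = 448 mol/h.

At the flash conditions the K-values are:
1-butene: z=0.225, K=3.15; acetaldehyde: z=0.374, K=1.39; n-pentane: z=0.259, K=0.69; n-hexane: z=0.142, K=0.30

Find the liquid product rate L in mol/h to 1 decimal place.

Material balance + equilibrium reduce to Σ zᵢ(Kᵢ−1)/(1+ψ(Kᵢ−1)) = 0.
g(0) = ΣzᵢKᵢ − 1 = 0.450 and g(1) = 1 − Σzᵢ/Kᵢ = -0.189, so a root lies in (0, 1).
Newton–Raphson from ψ = 0.31:
  ψ = 0.310: g = 0.2046, g' = -0.564 → ψ = 0.673
  ψ = 0.673: g = 0.0238, g' = -0.498 → ψ = 0.721
  ψ = 0.721: g = -0.0005, g' = -0.519 → ψ = 0.720
Converged at ψ = 0.720.
Then V = ψ·F = 0.7199·448 = 322.5 mol/h and L = F − V = 125.5 mol/h.

L = 125.5 mol/h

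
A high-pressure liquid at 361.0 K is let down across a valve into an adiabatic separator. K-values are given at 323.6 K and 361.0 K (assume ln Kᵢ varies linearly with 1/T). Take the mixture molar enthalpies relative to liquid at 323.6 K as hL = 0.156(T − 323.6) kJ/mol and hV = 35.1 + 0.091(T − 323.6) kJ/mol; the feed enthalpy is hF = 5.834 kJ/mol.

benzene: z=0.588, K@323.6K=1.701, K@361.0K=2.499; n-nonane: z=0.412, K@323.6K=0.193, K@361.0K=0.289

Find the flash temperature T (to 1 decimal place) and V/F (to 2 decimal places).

T = 324.7 K, V/F = 0.16

Adiabatic flash: solve Rachford–Rice at each trial T, then check hF = ψ·hV(T) + (1−ψ)·hL(T).
  T = 323.6 K: K = (1.701, 0.193), RR gives ψ = 0.141, H_out = 4.945 kJ/mol
  T = 361.0 K: K = (2.499, 0.289), RR gives ψ = 0.552, H_out = 23.873 kJ/mol
  T = 342.3 K: K = (2.084, 0.239), RR gives ψ = 0.392, H_out = 16.207 kJ/mol
  T = 333.0 K: K = (1.889, 0.215), RR gives ψ = 0.286, H_out = 11.330 kJ/mol
  T = 328.3 K: K = (1.794, 0.204), RR gives ψ = 0.220, H_out = 8.380 kJ/mol
  T = 326.0 K: K = (1.748, 0.199), RR gives ψ = 0.183, H_out = 6.770 kJ/mol
  T = 324.8 K: K = (1.724, 0.196), RR gives ψ = 0.162, H_out = 5.878 kJ/mol
Linear interpolation between T = 323.6 (H_out = 4.945) and T = 324.8 (H_out = 5.878) on hF = 5.834 gives T ≈ 324.7 K, at which ψ = 0.16.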